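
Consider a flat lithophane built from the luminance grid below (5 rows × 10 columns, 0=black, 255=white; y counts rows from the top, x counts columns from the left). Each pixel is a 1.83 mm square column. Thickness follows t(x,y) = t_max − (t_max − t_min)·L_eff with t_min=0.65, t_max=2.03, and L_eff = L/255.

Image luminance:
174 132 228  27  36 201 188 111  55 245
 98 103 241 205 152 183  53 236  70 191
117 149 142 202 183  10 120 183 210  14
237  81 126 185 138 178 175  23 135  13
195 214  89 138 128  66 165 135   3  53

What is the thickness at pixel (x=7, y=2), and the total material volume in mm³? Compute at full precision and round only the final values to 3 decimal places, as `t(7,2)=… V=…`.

t(7,2)=1.040 V=217.834

span = t_max - t_min = 2.03 - 0.65 = 1.380
L(7,2) = 183, L_eff = 183/255 = 0.717647
t(7,2) = 2.03 - 1.380·0.717647 = 1.040
Σt over all 5·10 pixels = 276447/4250 ≈ 65.0463529
V = pitch²·Σt = 1.83²·276447/4250 = 217.834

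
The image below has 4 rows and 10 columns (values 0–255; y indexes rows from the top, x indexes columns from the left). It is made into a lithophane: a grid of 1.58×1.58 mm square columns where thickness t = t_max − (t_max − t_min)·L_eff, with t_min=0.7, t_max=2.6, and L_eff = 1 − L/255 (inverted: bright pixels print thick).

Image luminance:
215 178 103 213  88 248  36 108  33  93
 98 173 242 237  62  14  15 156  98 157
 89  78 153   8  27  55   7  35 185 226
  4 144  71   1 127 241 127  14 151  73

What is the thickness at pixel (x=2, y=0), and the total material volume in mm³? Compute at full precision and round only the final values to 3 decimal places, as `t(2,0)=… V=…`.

span = t_max - t_min = 2.6 - 0.7 = 1.900
L(2,0) = 103, L_eff = 1 - 103/255 = 0.596078 (inverted)
t(2,0) = 2.6 - 1.900·0.596078 = 1.467
Σt over all 4·10 pixels = 51559/850 ≈ 60.6576471
V = pitch²·Σt = 1.58²·51559/850 = 151.426

t(2,0)=1.467 V=151.426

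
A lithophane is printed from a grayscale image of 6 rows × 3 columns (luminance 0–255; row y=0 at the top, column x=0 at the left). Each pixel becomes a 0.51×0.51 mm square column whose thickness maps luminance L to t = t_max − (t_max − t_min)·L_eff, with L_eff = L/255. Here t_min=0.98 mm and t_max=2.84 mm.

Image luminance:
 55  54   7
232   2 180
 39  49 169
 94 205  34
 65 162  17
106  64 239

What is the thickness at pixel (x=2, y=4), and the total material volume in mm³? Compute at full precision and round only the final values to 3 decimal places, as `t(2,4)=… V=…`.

t(2,4)=2.716 V=9.933

span = t_max - t_min = 2.84 - 0.98 = 1.860
L(2,4) = 17, L_eff = 17/255 = 0.066667
t(2,4) = 2.84 - 1.860·0.066667 = 2.716
Σt over all 6·3 pixels = 162297/4250 ≈ 38.1875294
V = pitch²·Σt = 0.51²·162297/4250 = 9.933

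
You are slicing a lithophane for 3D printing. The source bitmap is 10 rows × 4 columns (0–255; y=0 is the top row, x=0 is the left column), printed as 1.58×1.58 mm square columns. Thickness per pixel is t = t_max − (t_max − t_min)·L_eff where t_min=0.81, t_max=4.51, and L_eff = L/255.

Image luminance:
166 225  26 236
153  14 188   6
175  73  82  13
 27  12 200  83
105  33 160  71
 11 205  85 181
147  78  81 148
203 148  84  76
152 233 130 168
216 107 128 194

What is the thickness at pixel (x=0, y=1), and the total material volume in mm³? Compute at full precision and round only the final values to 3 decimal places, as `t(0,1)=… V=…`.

span = t_max - t_min = 4.51 - 0.81 = 3.700
L(0,1) = 153, L_eff = 153/255 = 0.600000
t(0,1) = 4.51 - 3.700·0.600000 = 2.290
Σt over all 10·4 pixels = 281569/2550 ≈ 110.4192157
V = pitch²·Σt = 1.58²·281569/2550 = 275.651

t(0,1)=2.290 V=275.651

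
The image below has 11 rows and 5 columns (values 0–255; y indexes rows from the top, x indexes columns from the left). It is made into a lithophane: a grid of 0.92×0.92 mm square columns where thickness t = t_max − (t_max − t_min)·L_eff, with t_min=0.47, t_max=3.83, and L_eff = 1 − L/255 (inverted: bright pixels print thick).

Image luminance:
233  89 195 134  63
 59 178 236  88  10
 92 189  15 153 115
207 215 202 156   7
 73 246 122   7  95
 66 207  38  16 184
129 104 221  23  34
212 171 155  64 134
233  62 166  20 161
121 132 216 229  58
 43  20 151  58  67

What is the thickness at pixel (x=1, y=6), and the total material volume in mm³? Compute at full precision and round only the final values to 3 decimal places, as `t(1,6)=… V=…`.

span = t_max - t_min = 3.83 - 0.47 = 3.360
L(1,6) = 104, L_eff = 1 - 104/255 = 0.592157 (inverted)
t(1,6) = 3.83 - 3.360·0.592157 = 1.840
Σt over all 11·5 pixels = 967213/8500 ≈ 113.7897647
V = pitch²·Σt = 0.92²·967213/8500 = 96.312

t(1,6)=1.840 V=96.312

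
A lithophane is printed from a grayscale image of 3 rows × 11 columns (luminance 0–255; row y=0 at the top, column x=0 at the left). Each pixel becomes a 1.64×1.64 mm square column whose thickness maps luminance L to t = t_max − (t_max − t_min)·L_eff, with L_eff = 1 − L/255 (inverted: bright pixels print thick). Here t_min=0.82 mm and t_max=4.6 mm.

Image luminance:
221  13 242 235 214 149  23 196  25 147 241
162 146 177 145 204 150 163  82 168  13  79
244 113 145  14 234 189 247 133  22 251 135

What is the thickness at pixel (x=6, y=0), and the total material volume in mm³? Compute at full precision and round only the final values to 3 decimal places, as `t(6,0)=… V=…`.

span = t_max - t_min = 4.6 - 0.82 = 3.780
L(6,0) = 23, L_eff = 1 - 23/255 = 0.909804 (inverted)
t(6,0) = 4.6 - 3.780·0.909804 = 1.161
Σt over all 3·11 pixels = 425091/4250 ≈ 100.0214118
V = pitch²·Σt = 1.64²·425091/4250 = 269.018

t(6,0)=1.161 V=269.018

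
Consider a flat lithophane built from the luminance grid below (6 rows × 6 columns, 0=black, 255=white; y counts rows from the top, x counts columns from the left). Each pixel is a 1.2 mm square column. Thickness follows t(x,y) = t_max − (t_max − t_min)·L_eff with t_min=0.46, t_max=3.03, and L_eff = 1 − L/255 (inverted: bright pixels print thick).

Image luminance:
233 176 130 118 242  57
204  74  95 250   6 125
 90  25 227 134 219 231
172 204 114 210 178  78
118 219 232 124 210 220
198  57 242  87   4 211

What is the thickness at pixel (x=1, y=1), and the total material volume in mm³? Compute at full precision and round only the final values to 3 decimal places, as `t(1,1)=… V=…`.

span = t_max - t_min = 3.03 - 0.46 = 2.570
L(1,1) = 74, L_eff = 1 - 74/255 = 0.709804 (inverted)
t(1,1) = 3.03 - 2.570·0.709804 = 1.206
Σt over all 6·6 pixels = 306563/4250 ≈ 72.1324706
V = pitch²·Σt = 1.2²·306563/4250 = 103.871

t(1,1)=1.206 V=103.871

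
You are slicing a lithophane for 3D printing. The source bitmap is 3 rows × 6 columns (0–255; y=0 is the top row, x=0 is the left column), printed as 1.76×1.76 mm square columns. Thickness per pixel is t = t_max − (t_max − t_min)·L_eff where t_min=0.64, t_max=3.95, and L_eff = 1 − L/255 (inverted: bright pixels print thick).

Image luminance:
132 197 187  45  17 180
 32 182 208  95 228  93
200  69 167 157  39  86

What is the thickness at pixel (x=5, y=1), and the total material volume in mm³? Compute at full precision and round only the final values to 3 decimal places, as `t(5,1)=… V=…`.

t(5,1)=1.847 V=128.726

span = t_max - t_min = 3.95 - 0.64 = 3.310
L(5,1) = 93, L_eff = 1 - 93/255 = 0.635294 (inverted)
t(5,1) = 3.95 - 3.310·0.635294 = 1.847
Σt over all 3·6 pixels = 529847/12750 ≈ 41.5566275
V = pitch²·Σt = 1.76²·529847/12750 = 128.726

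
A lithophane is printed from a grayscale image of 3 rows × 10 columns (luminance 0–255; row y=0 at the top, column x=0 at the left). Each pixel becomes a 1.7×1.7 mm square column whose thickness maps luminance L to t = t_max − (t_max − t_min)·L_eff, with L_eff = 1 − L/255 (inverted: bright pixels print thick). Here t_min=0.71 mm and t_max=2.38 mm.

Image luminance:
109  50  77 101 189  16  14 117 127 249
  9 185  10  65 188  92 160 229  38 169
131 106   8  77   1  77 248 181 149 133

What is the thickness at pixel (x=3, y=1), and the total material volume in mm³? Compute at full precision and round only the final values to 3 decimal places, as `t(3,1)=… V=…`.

t(3,1)=1.136 V=124.110

span = t_max - t_min = 2.38 - 0.71 = 1.670
L(3,1) = 65, L_eff = 1 - 65/255 = 0.745098 (inverted)
t(3,1) = 2.38 - 1.670·0.745098 = 1.136
Σt over all 3·10 pixels = 219017/5100 ≈ 42.9445098
V = pitch²·Σt = 1.7²·219017/5100 = 124.110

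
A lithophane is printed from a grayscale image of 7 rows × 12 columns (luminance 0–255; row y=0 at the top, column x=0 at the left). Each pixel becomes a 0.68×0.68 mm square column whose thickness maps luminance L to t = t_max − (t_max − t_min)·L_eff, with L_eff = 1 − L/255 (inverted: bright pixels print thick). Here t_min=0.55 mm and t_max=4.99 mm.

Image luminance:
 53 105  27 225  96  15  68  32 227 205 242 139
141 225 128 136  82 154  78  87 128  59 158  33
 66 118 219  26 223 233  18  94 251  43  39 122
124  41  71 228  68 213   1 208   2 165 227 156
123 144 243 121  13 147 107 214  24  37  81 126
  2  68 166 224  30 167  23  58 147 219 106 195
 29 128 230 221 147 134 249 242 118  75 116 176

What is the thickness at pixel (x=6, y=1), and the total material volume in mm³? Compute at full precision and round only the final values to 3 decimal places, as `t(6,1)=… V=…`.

span = t_max - t_min = 4.99 - 0.55 = 4.440
L(6,1) = 78, L_eff = 1 - 78/255 = 0.694118 (inverted)
t(6,1) = 4.99 - 4.440·0.694118 = 1.908
Σt over all 7·12 pixels = 484788/2125 ≈ 228.1355294
V = pitch²·Σt = 0.68²·484788/2125 = 105.490

t(6,1)=1.908 V=105.490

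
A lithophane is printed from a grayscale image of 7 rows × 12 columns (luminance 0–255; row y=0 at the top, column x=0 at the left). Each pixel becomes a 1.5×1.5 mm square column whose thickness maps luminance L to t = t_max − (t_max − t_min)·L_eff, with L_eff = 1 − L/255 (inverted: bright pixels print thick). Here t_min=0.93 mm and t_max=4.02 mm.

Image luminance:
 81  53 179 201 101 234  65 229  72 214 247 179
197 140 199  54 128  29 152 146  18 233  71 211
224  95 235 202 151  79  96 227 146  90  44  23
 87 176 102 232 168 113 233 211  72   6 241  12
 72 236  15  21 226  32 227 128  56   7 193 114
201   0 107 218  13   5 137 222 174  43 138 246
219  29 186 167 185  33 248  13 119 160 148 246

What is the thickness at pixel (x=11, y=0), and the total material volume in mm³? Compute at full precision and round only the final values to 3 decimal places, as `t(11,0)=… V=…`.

span = t_max - t_min = 4.02 - 0.93 = 3.090
L(11,0) = 179, L_eff = 1 - 179/255 = 0.298039 (inverted)
t(11,0) = 4.02 - 3.090·0.298039 = 3.099
Σt over all 7·12 pixels = 913033/4250 ≈ 214.8312941
V = pitch²·Σt = 1.5²·913033/4250 = 483.370

t(11,0)=3.099 V=483.370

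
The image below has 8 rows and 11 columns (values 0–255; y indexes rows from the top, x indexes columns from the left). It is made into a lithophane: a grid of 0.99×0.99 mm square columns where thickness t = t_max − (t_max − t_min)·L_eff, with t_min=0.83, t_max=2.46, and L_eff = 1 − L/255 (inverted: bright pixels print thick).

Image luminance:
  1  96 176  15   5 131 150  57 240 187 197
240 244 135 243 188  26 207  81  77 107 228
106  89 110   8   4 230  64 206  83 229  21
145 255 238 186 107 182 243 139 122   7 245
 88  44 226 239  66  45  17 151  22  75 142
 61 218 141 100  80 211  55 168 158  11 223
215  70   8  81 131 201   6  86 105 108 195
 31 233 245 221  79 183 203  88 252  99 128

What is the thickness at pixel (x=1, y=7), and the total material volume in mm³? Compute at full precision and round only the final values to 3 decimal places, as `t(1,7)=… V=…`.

t(1,7)=2.319 V=144.003

span = t_max - t_min = 2.46 - 0.83 = 1.630
L(1,7) = 233, L_eff = 1 - 233/255 = 0.086275 (inverted)
t(1,7) = 2.46 - 1.630·0.086275 = 2.319
Σt over all 8·11 pixels = 1248879/8500 ≈ 146.9269412
V = pitch²·Σt = 0.99²·1248879/8500 = 144.003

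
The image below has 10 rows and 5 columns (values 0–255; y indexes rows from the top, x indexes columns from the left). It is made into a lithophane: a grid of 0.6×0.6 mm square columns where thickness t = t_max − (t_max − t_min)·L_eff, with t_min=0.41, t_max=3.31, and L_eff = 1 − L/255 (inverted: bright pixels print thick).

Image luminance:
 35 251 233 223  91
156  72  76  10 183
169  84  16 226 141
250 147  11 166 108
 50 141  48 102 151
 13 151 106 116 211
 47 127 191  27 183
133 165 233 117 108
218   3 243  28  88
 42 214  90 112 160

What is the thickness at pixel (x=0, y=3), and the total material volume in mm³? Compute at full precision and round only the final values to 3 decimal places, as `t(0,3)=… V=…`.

t(0,3)=3.253 V=33.034

span = t_max - t_min = 3.31 - 0.41 = 2.900
L(0,3) = 250, L_eff = 1 - 250/255 = 0.019608 (inverted)
t(0,3) = 3.31 - 2.900·0.019608 = 3.253
Σt over all 10·5 pixels = 233989/2550 ≈ 91.7603922
V = pitch²·Σt = 0.6²·233989/2550 = 33.034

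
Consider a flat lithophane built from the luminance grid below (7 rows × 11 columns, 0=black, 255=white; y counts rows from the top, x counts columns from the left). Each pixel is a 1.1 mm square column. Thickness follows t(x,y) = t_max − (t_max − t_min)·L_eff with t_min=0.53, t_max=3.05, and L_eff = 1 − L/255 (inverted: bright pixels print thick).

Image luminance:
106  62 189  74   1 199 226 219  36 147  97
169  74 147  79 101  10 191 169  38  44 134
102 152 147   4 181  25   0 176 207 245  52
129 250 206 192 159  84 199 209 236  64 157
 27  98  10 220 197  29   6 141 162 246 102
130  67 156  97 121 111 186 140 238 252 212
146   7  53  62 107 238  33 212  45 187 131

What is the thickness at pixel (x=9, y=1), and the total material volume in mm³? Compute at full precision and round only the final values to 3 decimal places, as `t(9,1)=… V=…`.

t(9,1)=0.965 V=167.247

span = t_max - t_min = 3.05 - 0.53 = 2.520
L(9,1) = 44, L_eff = 1 - 44/255 = 0.827451 (inverted)
t(9,1) = 3.05 - 2.520·0.827451 = 0.965
Σt over all 7·11 pixels = 1174873/8500 ≈ 138.2203529
V = pitch²·Σt = 1.1²·1174873/8500 = 167.247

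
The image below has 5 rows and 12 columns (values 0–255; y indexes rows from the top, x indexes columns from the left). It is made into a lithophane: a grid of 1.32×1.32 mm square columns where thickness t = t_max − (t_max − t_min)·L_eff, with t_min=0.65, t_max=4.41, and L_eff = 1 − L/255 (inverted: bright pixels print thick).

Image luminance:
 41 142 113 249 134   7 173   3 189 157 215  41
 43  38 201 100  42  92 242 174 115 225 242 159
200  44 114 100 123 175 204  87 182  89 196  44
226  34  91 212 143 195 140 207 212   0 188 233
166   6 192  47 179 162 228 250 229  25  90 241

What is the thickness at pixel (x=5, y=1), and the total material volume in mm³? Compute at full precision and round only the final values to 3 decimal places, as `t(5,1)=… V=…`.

t(5,1)=2.007 V=283.534

span = t_max - t_min = 4.41 - 0.65 = 3.760
L(5,1) = 92, L_eff = 1 - 92/255 = 0.639216 (inverted)
t(5,1) = 4.41 - 3.760·0.639216 = 2.007
Σt over all 5·12 pixels = 345793/2125 ≈ 162.7261176
V = pitch²·Σt = 1.32²·345793/2125 = 283.534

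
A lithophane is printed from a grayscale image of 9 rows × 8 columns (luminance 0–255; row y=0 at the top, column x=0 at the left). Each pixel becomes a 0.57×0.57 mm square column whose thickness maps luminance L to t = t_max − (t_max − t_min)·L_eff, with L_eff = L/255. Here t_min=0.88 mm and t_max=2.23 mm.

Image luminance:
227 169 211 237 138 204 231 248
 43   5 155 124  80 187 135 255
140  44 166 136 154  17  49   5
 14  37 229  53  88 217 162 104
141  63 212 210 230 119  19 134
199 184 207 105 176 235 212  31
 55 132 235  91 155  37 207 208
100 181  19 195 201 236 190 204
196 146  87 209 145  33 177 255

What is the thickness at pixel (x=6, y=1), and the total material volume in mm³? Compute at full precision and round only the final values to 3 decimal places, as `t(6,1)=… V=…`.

span = t_max - t_min = 2.23 - 0.88 = 1.350
L(6,1) = 135, L_eff = 135/255 = 0.529412
t(6,1) = 2.23 - 1.350·0.529412 = 1.515
Σt over all 9·8 pixels = 179037/1700 ≈ 105.3158824
V = pitch²·Σt = 0.57²·179037/1700 = 34.217

t(6,1)=1.515 V=34.217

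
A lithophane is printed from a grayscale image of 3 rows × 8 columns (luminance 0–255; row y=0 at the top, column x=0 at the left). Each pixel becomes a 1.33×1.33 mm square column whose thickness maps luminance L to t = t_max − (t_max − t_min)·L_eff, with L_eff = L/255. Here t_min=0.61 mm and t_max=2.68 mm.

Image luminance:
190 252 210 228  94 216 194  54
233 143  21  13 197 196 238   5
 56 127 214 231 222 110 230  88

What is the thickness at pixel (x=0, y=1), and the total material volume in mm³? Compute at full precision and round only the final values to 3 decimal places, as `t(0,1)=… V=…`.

span = t_max - t_min = 2.68 - 0.61 = 2.070
L(0,1) = 233, L_eff = 233/255 = 0.913725
t(0,1) = 2.68 - 2.070·0.913725 = 0.789
Σt over all 3·8 pixels = 143571/4250 ≈ 33.7814118
V = pitch²·Σt = 1.33²·143571/4250 = 59.756

t(0,1)=0.789 V=59.756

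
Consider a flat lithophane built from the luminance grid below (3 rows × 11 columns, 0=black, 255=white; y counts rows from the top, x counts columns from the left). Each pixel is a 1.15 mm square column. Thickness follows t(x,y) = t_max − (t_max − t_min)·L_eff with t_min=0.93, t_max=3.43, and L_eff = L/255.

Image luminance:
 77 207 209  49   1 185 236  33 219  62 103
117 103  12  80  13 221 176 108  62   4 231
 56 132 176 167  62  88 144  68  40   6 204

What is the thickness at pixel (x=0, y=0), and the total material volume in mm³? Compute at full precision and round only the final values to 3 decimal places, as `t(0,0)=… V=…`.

span = t_max - t_min = 3.43 - 0.93 = 2.500
L(0,0) = 77, L_eff = 77/255 = 0.301961
t(0,0) = 3.43 - 2.500·0.301961 = 2.675
Σt over all 3·11 pixels = 131573/1700 ≈ 77.3958824
V = pitch²·Σt = 1.15²·131573/1700 = 102.356

t(0,0)=2.675 V=102.356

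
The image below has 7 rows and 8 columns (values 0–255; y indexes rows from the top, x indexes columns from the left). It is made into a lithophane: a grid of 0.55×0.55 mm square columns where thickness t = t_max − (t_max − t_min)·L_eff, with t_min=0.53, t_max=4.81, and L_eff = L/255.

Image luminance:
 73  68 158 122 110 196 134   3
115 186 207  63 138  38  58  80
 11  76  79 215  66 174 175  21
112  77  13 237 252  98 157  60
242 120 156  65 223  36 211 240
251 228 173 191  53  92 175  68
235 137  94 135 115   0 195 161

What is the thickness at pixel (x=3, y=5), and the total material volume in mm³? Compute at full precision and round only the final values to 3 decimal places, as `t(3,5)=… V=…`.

span = t_max - t_min = 4.81 - 0.53 = 4.280
L(3,5) = 191, L_eff = 191/255 = 0.749020
t(3,5) = 4.81 - 4.280·0.749020 = 1.604
Σt over all 7·8 pixels = 950194/6375 ≈ 149.0500392
V = pitch²·Σt = 0.55²·950194/6375 = 45.088

t(3,5)=1.604 V=45.088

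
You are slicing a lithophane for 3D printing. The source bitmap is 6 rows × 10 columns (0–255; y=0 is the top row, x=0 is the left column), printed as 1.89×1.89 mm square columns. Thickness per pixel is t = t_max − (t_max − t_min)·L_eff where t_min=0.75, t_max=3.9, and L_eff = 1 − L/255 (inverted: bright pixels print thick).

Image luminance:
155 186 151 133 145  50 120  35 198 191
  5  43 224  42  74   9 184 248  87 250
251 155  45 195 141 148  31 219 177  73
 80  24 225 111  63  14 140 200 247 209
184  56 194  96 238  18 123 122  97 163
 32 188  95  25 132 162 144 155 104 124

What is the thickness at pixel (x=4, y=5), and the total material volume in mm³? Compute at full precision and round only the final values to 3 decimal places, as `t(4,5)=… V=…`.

span = t_max - t_min = 3.9 - 0.75 = 3.150
L(4,5) = 132, L_eff = 1 - 132/255 = 0.482353 (inverted)
t(4,5) = 3.9 - 3.150·0.482353 = 2.381
Σt over all 6·10 pixels = 23883/170 ≈ 140.4882353
V = pitch²·Σt = 1.89²·23883/170 = 501.838

t(4,5)=2.381 V=501.838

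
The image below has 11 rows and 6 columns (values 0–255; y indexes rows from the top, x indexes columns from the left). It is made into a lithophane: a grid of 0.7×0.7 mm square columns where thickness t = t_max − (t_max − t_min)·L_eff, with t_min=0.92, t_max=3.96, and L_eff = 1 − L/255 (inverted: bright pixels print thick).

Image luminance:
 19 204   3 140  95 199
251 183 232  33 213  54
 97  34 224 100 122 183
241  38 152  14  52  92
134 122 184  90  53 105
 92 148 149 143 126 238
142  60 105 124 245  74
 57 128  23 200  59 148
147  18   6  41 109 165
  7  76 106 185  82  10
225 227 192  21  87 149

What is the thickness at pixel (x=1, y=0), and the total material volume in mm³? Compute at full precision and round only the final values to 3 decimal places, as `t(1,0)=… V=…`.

t(1,0)=3.352 V=75.183

span = t_max - t_min = 3.96 - 0.92 = 3.040
L(1,0) = 204, L_eff = 1 - 204/255 = 0.200000 (inverted)
t(1,0) = 3.96 - 3.040·0.200000 = 3.352
Σt over all 11·6 pixels = 978142/6375 ≈ 153.4340392
V = pitch²·Σt = 0.7²·978142/6375 = 75.183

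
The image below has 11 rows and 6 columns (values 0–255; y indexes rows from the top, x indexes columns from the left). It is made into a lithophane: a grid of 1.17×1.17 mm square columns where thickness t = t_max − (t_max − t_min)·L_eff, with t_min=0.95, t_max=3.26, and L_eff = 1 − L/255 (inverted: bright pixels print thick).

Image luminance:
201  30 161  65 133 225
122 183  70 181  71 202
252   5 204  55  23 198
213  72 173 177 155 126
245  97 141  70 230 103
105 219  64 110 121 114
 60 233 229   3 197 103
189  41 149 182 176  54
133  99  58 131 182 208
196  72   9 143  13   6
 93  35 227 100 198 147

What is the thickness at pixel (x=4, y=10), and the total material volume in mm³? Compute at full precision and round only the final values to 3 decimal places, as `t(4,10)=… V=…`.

t(4,10)=2.744 V=192.252

span = t_max - t_min = 3.26 - 0.95 = 2.310
L(4,10) = 198, L_eff = 1 - 198/255 = 0.223529 (inverted)
t(4,10) = 3.26 - 2.310·0.223529 = 2.744
Σt over all 11·6 pixels = 298441/2125 ≈ 140.4428235
V = pitch²·Σt = 1.17²·298441/2125 = 192.252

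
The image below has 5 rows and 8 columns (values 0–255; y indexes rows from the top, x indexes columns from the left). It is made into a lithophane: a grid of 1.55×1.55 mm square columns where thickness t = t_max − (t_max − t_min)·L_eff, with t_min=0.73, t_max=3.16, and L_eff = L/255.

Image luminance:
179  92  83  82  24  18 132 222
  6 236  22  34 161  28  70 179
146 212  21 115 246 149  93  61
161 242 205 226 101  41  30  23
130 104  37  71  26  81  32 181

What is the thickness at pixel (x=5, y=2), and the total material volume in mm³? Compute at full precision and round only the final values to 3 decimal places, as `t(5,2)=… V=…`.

span = t_max - t_min = 3.16 - 0.73 = 2.430
L(5,2) = 149, L_eff = 149/255 = 0.584314
t(5,2) = 3.16 - 2.430·0.584314 = 1.740
Σt over all 5·8 pixels = 362969/4250 ≈ 85.4044706
V = pitch²·Σt = 1.55²·362969/4250 = 205.184

t(5,2)=1.740 V=205.184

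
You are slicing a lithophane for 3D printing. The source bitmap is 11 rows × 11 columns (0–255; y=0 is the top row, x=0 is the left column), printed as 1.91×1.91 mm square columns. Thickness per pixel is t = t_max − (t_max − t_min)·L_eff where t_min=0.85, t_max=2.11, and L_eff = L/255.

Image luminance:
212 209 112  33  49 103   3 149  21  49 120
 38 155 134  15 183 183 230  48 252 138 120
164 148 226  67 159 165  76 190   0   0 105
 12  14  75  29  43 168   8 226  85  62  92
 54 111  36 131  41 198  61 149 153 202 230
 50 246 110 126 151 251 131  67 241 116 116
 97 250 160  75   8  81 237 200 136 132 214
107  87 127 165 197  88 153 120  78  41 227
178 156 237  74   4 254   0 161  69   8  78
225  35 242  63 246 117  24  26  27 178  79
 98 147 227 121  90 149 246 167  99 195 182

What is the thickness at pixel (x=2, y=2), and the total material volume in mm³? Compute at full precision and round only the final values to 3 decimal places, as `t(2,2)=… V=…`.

t(2,2)=0.993 V=664.198

span = t_max - t_min = 2.11 - 0.85 = 1.260
L(2,2) = 226, L_eff = 226/255 = 0.886275
t(2,2) = 2.11 - 1.260·0.886275 = 0.993
Σt over all 11·11 pixels = 1547569/8500 ≈ 182.0669412
V = pitch²·Σt = 1.91²·1547569/8500 = 664.198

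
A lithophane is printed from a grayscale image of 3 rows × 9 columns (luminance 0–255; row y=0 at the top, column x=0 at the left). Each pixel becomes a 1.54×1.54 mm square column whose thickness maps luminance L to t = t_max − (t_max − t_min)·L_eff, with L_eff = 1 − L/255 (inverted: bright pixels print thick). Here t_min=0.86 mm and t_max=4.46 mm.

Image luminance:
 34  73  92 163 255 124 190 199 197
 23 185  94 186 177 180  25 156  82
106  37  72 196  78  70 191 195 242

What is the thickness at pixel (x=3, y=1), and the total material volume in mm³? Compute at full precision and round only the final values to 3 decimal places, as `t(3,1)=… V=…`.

t(3,1)=3.486 V=176.338

span = t_max - t_min = 4.46 - 0.86 = 3.600
L(3,1) = 186, L_eff = 1 - 186/255 = 0.270588 (inverted)
t(3,1) = 4.46 - 3.600·0.270588 = 3.486
Σt over all 3·9 pixels = 63201/850 ≈ 74.3541176
V = pitch²·Σt = 1.54²·63201/850 = 176.338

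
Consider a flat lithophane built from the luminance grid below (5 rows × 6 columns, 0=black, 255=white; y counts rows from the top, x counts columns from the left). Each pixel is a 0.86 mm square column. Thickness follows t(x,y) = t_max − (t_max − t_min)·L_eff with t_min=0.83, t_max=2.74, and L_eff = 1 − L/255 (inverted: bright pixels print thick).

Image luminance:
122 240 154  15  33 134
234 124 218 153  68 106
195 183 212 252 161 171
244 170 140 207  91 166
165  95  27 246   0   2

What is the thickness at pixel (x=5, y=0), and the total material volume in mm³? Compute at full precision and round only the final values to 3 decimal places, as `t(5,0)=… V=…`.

span = t_max - t_min = 2.74 - 0.83 = 1.910
L(5,0) = 134, L_eff = 1 - 134/255 = 0.474510 (inverted)
t(5,0) = 2.74 - 1.910·0.474510 = 1.834
Σt over all 5·6 pixels = 730799/12750 ≈ 57.3175686
V = pitch²·Σt = 0.86²·730799/12750 = 42.392

t(5,0)=1.834 V=42.392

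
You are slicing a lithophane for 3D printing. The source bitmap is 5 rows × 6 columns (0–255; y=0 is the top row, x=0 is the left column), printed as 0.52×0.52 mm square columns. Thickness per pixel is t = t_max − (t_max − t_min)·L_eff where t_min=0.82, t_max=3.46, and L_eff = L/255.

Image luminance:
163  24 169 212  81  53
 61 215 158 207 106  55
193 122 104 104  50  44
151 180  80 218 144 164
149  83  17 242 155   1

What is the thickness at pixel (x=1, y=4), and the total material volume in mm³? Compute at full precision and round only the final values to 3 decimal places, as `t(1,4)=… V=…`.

span = t_max - t_min = 3.46 - 0.82 = 2.640
L(1,4) = 83, L_eff = 83/255 = 0.325490
t(1,4) = 3.46 - 2.640·0.325490 = 2.601
Σt over all 5·6 pixels = 27813/425 ≈ 65.4423529
V = pitch²·Σt = 0.52²·27813/425 = 17.696

t(1,4)=2.601 V=17.696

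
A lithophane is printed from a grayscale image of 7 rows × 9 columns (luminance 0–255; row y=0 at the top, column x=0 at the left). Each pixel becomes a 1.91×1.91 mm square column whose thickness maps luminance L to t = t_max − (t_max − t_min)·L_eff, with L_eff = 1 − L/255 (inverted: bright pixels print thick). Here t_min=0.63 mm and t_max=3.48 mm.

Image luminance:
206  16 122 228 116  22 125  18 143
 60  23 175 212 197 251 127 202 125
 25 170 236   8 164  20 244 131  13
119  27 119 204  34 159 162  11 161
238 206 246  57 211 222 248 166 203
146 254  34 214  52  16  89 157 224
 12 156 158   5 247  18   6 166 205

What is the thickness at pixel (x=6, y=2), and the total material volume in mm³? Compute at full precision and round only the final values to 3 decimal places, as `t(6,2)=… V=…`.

span = t_max - t_min = 3.48 - 0.63 = 2.850
L(6,2) = 244, L_eff = 1 - 244/255 = 0.043137 (inverted)
t(6,2) = 3.48 - 2.850·0.043137 = 3.357
Σt over all 7·9 pixels = 112881/850 ≈ 132.8011765
V = pitch²·Σt = 1.91²·112881/850 = 484.472

t(6,2)=3.357 V=484.472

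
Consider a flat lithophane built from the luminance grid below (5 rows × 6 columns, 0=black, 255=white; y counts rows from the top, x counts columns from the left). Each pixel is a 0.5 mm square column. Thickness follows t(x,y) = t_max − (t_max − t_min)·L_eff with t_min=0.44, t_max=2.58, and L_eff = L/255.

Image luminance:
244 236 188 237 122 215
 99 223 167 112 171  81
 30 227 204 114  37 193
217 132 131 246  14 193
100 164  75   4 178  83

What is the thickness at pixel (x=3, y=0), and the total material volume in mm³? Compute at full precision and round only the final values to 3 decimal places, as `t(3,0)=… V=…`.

t(3,0)=0.591 V=10.041

span = t_max - t_min = 2.58 - 0.44 = 2.140
L(3,0) = 237, L_eff = 237/255 = 0.929412
t(3,0) = 2.58 - 2.140·0.929412 = 0.591
Σt over all 5·6 pixels = 40.164
V = pitch²·Σt = 0.5²·40.164 = 10.041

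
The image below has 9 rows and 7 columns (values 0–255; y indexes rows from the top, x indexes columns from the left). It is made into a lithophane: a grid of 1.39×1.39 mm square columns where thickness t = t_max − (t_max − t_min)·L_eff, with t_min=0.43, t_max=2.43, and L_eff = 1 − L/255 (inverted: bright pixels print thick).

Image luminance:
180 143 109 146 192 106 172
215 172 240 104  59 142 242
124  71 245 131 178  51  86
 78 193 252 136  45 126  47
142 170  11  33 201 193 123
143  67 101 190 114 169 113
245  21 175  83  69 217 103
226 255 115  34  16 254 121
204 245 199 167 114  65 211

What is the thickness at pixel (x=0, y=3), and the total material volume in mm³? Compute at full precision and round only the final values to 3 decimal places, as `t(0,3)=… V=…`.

span = t_max - t_min = 2.43 - 0.43 = 2.000
L(0,3) = 78, L_eff = 1 - 78/255 = 0.694118 (inverted)
t(0,3) = 2.43 - 2.000·0.694118 = 1.042
Σt over all 9·7 pixels = 493919/5100 ≈ 96.8468627
V = pitch²·Σt = 1.39²·493919/5100 = 187.118

t(0,3)=1.042 V=187.118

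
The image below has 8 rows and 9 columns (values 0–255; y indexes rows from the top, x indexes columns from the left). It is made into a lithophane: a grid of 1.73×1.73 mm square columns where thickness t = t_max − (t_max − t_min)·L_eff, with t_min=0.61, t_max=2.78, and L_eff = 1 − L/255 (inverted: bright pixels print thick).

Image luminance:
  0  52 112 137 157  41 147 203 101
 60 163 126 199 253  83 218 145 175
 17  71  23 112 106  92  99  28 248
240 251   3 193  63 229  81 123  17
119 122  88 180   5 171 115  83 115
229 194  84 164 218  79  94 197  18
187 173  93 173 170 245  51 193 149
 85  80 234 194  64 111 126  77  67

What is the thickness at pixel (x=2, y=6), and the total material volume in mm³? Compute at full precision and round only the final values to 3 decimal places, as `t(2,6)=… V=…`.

span = t_max - t_min = 2.78 - 0.61 = 2.170
L(2,6) = 93, L_eff = 1 - 93/255 = 0.635294 (inverted)
t(2,6) = 2.78 - 2.170·0.635294 = 1.401
Σt over all 8·9 pixels = 619583/5100 ≈ 121.4868627
V = pitch²·Σt = 1.73²·619583/5100 = 363.598

t(2,6)=1.401 V=363.598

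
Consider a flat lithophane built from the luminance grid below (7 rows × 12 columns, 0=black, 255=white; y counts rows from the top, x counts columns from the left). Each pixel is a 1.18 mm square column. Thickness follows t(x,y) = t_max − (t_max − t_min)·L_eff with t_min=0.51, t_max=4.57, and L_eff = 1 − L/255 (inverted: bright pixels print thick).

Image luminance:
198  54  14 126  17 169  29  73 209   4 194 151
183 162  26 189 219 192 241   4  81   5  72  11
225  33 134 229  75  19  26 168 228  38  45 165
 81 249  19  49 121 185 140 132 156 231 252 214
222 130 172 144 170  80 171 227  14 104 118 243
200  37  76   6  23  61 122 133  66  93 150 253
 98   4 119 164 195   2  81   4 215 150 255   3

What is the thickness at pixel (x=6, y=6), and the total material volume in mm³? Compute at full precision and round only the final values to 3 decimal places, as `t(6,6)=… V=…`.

span = t_max - t_min = 4.57 - 0.51 = 4.060
L(6,6) = 81, L_eff = 1 - 81/255 = 0.682353 (inverted)
t(6,6) = 4.57 - 4.060·0.682353 = 1.800
Σt over all 7·12 pixels = 1302518/6375 ≈ 204.3165490
V = pitch²·Σt = 1.18²·1302518/6375 = 284.490

t(6,6)=1.800 V=284.490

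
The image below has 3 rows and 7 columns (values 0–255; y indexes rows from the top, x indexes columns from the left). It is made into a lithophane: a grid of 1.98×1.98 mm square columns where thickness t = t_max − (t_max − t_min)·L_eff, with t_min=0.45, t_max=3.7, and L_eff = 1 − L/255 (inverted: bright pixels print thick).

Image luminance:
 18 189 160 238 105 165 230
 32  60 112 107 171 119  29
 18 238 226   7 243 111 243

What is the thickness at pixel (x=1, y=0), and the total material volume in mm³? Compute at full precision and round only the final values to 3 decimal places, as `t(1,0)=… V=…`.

span = t_max - t_min = 3.7 - 0.45 = 3.250
L(1,0) = 189, L_eff = 1 - 189/255 = 0.258824 (inverted)
t(1,0) = 3.7 - 3.250·0.258824 = 2.859
Σt over all 3·7 pixels = 11578/255 ≈ 45.4039216
V = pitch²·Σt = 1.98²·11578/255 = 178.002

t(1,0)=2.859 V=178.002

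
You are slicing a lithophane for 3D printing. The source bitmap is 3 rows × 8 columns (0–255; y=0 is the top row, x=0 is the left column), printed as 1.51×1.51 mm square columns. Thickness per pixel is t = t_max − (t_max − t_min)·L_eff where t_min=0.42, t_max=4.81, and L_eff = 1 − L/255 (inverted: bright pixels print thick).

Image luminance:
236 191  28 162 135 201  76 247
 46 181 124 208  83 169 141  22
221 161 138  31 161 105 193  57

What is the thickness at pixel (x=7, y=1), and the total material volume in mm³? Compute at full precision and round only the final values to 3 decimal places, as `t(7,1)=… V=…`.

t(7,1)=0.799 V=153.187

span = t_max - t_min = 4.81 - 0.42 = 4.390
L(7,1) = 22, L_eff = 1 - 22/255 = 0.913725 (inverted)
t(7,1) = 4.81 - 4.390·0.913725 = 0.799
Σt over all 3·8 pixels = 1713203/25500 ≈ 67.1844314
V = pitch²·Σt = 1.51²·1713203/25500 = 153.187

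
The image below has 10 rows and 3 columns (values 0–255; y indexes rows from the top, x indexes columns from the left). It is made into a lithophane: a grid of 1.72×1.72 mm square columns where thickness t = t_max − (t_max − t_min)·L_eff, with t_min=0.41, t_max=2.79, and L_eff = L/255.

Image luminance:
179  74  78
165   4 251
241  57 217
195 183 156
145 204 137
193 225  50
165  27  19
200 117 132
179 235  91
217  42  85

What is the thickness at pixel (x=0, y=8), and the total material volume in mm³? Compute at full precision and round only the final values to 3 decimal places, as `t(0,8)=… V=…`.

span = t_max - t_min = 2.79 - 0.41 = 2.380
L(0,8) = 179, L_eff = 179/255 = 0.701961
t(0,8) = 2.79 - 2.380·0.701961 = 1.119
Σt over all 10·3 pixels = 43.912
V = pitch²·Σt = 1.72²·43.912 = 129.909

t(0,8)=1.119 V=129.909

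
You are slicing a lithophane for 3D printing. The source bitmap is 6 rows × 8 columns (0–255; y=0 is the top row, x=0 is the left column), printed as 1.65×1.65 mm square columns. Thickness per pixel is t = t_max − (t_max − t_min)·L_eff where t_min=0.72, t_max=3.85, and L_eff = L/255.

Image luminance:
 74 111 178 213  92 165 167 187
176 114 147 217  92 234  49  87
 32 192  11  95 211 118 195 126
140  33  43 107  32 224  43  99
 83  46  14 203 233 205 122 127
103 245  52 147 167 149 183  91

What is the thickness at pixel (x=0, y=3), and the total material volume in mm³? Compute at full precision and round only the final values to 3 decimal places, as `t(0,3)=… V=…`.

span = t_max - t_min = 3.85 - 0.72 = 3.130
L(0,3) = 140, L_eff = 140/255 = 0.549020
t(0,3) = 3.85 - 3.130·0.549020 = 2.132
Σt over all 6·8 pixels = 463323/4250 ≈ 109.0171765
V = pitch²·Σt = 1.65²·463323/4250 = 296.799

t(0,3)=2.132 V=296.799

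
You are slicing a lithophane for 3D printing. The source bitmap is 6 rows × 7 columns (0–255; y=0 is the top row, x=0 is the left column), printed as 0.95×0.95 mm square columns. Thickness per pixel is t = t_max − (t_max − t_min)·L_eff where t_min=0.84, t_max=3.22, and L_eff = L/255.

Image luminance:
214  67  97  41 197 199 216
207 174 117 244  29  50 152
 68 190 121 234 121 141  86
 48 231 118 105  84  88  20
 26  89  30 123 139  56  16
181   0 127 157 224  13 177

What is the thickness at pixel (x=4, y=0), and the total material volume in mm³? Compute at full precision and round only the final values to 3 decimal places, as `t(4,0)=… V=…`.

t(4,0)=1.381 V=79.794

span = t_max - t_min = 3.22 - 0.84 = 2.380
L(4,0) = 197, L_eff = 197/255 = 0.772549
t(4,0) = 3.22 - 2.380·0.772549 = 1.381
Σt over all 6·7 pixels = 66311/750 ≈ 88.4146667
V = pitch²·Σt = 0.95²·66311/750 = 79.794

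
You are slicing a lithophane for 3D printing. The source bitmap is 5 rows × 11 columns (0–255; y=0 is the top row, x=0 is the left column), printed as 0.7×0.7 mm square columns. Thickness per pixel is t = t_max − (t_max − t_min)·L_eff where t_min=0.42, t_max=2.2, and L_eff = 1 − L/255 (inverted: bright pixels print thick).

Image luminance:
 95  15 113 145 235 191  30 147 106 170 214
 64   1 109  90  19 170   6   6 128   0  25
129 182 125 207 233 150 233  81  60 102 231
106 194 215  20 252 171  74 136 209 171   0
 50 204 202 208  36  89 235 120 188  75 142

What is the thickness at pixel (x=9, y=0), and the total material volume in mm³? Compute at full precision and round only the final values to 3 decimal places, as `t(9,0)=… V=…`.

t(9,0)=1.607 V=34.950

span = t_max - t_min = 2.2 - 0.42 = 1.780
L(9,0) = 170, L_eff = 1 - 170/255 = 0.333333 (inverted)
t(9,0) = 2.2 - 1.780·0.333333 = 1.607
Σt over all 5·11 pixels = 151571/2125 ≈ 71.3275294
V = pitch²·Σt = 0.7²·151571/2125 = 34.950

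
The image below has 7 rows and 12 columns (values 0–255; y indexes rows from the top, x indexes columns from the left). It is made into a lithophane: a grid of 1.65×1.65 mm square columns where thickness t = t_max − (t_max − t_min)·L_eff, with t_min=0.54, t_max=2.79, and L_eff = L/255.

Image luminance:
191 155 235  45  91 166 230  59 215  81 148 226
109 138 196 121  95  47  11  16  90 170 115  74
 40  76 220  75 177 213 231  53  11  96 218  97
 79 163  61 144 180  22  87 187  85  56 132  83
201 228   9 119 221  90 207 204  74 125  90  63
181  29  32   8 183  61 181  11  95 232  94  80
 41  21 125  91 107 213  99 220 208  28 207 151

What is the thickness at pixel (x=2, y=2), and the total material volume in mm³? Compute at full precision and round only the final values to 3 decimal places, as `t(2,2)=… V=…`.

t(2,2)=0.849 V=394.485

span = t_max - t_min = 2.79 - 0.54 = 2.250
L(2,2) = 220, L_eff = 220/255 = 0.862745
t(2,2) = 2.79 - 2.250·0.862745 = 0.849
Σt over all 7·12 pixels = 246327/1700 ≈ 144.8982353
V = pitch²·Σt = 1.65²·246327/1700 = 394.485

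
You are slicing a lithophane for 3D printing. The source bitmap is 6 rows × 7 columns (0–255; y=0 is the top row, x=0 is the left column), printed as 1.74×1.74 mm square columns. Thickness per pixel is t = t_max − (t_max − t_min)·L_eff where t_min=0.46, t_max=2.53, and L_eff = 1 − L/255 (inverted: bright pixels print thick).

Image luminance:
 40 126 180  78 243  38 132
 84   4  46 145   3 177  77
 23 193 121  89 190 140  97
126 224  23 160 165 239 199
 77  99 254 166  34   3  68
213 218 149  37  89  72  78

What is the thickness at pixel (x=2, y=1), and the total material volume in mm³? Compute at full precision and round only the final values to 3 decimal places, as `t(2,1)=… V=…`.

span = t_max - t_min = 2.53 - 0.46 = 2.070
L(2,1) = 46, L_eff = 1 - 46/255 = 0.819608 (inverted)
t(2,1) = 2.53 - 2.070·0.819608 = 0.833
Σt over all 6·7 pixels = 503631/8500 ≈ 59.2507059
V = pitch²·Σt = 1.74²·503631/8500 = 179.387

t(2,1)=0.833 V=179.387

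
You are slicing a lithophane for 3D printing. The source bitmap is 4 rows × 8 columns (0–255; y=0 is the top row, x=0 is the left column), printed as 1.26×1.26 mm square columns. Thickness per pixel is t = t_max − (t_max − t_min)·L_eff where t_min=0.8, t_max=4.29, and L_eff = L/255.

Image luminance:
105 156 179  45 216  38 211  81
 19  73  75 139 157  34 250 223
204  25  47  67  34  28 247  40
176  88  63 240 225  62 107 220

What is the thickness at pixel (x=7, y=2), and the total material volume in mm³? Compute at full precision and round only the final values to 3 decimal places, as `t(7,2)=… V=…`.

span = t_max - t_min = 4.29 - 0.8 = 3.490
L(7,2) = 40, L_eff = 40/255 = 0.156863
t(7,2) = 4.29 - 3.490·0.156863 = 3.743
Σt over all 4·8 pixels = 1074307/12750 ≈ 84.2593725
V = pitch²·Σt = 1.26²·1074307/12750 = 133.770

t(7,2)=3.743 V=133.770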